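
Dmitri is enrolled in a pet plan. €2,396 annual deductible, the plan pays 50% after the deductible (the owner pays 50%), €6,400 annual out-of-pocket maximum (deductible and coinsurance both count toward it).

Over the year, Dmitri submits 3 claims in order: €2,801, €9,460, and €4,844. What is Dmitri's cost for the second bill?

Bill 1, €2,801: deductible takes €2,396, €405 remains; owner's 50% is €202.50. Owner owes €2,598.50 (running OOP €2,598.50).
Bill 2, €9,460: deductible met; 50% of €9,460 = €4,730. OOP would hit €7,328.50 > €6,400, so the cap limits the owner to €6,400 − €2,598.50 = €3,801.50.

€3,801.50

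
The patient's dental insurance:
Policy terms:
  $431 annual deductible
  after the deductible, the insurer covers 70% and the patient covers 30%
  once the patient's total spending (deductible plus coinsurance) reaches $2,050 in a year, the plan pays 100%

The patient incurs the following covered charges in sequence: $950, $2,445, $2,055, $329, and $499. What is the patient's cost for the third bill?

$616.50

Claim 1 — $950: $431 to deductible, leaving $519; coinsurance $519 × 30% = $155.70. Cost to patient: $586.70. OOP to date $586.70.
Claim 2 — $2,445: deductible already satisfied, so patient's share is 30% × $2,445 = $733.50. Cost to patient: $733.50. OOP to date $1,320.20.
Claim 3 — $2,055: 30% coinsurance on $2,055 = $616.50. Patient pays $616.50; OOP now $1,936.70.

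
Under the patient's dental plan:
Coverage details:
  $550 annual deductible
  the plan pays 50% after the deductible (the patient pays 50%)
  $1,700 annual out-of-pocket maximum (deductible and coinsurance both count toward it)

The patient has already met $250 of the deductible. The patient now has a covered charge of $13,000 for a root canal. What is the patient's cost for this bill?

$1,450

Deductible still to meet: $550 − $250 = $300.
After the $300 deductible portion, $13,000 − $300 = $12,700 is subject to coinsurance.
50% of $12,700 = $6,350 falls to the patient.
So the patient owes $300 + $6,350 = $6,650 before any cap.
That would bring total out-of-pocket to $6,900, past the $1,700 cap. The patient is capped at $1,700 − $250 = $1,450 on this claim.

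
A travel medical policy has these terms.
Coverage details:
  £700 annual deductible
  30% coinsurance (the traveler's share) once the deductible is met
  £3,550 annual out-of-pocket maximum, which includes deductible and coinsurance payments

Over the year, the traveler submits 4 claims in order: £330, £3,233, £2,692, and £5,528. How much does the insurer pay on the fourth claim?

£4,344.50

Bill 1, £330: fully absorbed by the deductible. Cost to traveler: £330. OOP to date £330. Insurer: £330 − £330 = £0.
Bill 2, £3,233: £370 finishes the deductible; £2,863 goes to coinsurance; coinsurance £2,863 × 30% = £858.90. Traveler owes £1,228.90 (running OOP £1,558.90). Insurer: £3,233 − £1,228.90 = £2,004.10.
Bill 3, £2,692: deductible already satisfied, so traveler's share is 30% × £2,692 = £807.60. Traveler pays £807.60; OOP now £2,366.50. Plan pays £2,692 − £807.60 = £1,884.40.
Bill 4, £5,528: 30% coinsurance on £5,528 = £1,658.40. That would push OOP to £4,024.90, over the £3,550 cap, so traveler pays £3,550 − £2,366.50 = £1,183.50. Insurer: £5,528 − £1,183.50 = £4,344.50.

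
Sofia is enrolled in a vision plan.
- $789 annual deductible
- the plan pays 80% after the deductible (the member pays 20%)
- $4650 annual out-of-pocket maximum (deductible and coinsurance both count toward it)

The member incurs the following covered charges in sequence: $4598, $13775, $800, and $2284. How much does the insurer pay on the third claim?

$640

Bill 1, $4598: $789 finishes the deductible; $3809 goes to coinsurance; member's 20% is $761.80. Cost to member: $1550.80. OOP to date $1550.80. Insurer: $4598 − $1550.80 = $3047.20.
Bill 2, $13775: deductible already satisfied, so member's share is 20% × $13775 = $2755. Member pays $2755; OOP now $4305.80. Insurer: $13775 − $2755 = $11020.
Bill 3, $800: 20% coinsurance on $800 = $160. Member pays $160; OOP now $4465.80. Insurer: $800 − $160 = $640.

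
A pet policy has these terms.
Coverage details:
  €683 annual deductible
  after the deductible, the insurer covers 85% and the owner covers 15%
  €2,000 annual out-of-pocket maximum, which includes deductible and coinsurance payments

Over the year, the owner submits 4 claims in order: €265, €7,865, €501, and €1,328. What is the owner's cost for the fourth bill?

€124.80

Claim 1 — €265: all of it applies to the deductible. Owner owes €265 (running OOP €265).
Claim 2 — €7,865: €418 to deductible, leaving €7,447; 15% of €7,447 = €1,117.05. Owner pays €1,535.05; OOP now €1,800.05.
Claim 3 — €501: 15% coinsurance on €501 = €75.15. Owner pays €75.15; OOP now €1,875.20.
Claim 4 — €1,328: 15% coinsurance on €1,328 = €199.20. Adding that to €1,875.20 gives €2,074.40, past the €2,000 cap; owner pays only €2,000 − €1,875.20 = €124.80.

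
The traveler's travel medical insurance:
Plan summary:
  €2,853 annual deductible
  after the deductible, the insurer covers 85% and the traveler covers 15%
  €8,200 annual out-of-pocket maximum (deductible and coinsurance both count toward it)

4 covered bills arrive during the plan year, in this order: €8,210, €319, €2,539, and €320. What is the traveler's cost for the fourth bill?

€48

Claim 1 (€8,210): €2,853 finishes the deductible; €5,357 goes to coinsurance; coinsurance €5,357 × 15% = €803.55. Traveler pays €3,656.55; OOP now €3,656.55.
Claim 2 (€319): deductible met; 15% of €319 = €47.85. Traveler pays €47.85; OOP now €3,704.40.
Claim 3 (€2,539): deductible met; 15% of €2,539 = €380.85. Traveler owes €380.85 (running OOP €4,085.25).
Claim 4 (€320): deductible met; 15% of €320 = €48. Traveler owes €48 (running OOP €4,133.25).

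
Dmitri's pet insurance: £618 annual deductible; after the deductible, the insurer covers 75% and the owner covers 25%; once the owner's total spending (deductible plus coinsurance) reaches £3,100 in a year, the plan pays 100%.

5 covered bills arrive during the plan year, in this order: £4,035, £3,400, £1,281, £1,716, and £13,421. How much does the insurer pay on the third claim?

£960.75

Claim 1 (£4,035): £618 to deductible, leaving £3,417; 25% of £3,417 = £854.25. Cost to owner: £1,472.25. OOP to date £1,472.25. Plan pays £4,035 − £1,472.25 = £2,562.75.
Claim 2 (£3,400): 25% coinsurance on £3,400 = £850. Owner owes £850 (running OOP £2,322.25). Plan pays £3,400 − £850 = £2,550.
Claim 3 (£1,281): 25% coinsurance on £1,281 = £320.25. Owner owes £320.25 (running OOP £2,642.50). Plan pays £1,281 − £320.25 = £960.75.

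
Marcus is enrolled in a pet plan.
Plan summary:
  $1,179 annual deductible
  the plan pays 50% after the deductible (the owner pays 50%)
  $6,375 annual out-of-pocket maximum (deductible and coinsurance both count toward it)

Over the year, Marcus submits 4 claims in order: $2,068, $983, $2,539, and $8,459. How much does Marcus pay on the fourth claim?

$2,990.50

Claim 1 ($2,068): $1,179 to deductible, leaving $889; 50% of $889 = $444.50. Owner pays $1,623.50; OOP now $1,623.50.
Claim 2 ($983): 50% coinsurance on $983 = $491.50. Owner owes $491.50 (running OOP $2,115).
Claim 3 ($2,539): 50% coinsurance on $2,539 = $1,269.50. Cost to owner: $1,269.50. OOP to date $3,384.50.
Claim 4 ($8,459): deductible already satisfied, so owner's share is 50% × $8,459 = $4,229.50. Adding that to $3,384.50 gives $7,614, past the $6,375 cap; owner pays only $6,375 − $3,384.50 = $2,990.50.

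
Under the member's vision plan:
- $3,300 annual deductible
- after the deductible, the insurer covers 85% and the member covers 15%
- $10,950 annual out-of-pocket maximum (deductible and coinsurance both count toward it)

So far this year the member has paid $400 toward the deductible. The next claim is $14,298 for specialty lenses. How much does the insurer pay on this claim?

Remaining deductible: $3,300 − $400 = $2,900.
After the $2,900 deductible portion, $14,298 − $2,900 = $11,398 is subject to coinsurance.
15% of $11,398 = $1,709.70 falls to the member.
Member responsibility before any cap: $2,900 + $1,709.70 = $4,609.70.
Total out-of-pocket so far would be $400 + $4,609.70 = $5,009.70, below the $10,950 cap — no reduction.
The plan picks up $14,298 − $4,609.70 = $9,688.30.

$9,688.30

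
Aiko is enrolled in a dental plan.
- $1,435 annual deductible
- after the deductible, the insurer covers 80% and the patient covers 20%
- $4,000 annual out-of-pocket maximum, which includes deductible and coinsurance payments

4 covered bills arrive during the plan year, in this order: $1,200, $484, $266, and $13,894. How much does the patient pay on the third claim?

$53.20

#1 ($1,200): entire amount goes to the deductible. Patient owes $1,200 (running OOP $1,200).
#2 ($484): $235 finishes the deductible; $249 goes to coinsurance; patient's 20% is $49.80. Cost to patient: $284.80. OOP to date $1,484.80.
#3 ($266): deductible already satisfied, so patient's share is 20% × $266 = $53.20. Patient owes $53.20 (running OOP $1,538).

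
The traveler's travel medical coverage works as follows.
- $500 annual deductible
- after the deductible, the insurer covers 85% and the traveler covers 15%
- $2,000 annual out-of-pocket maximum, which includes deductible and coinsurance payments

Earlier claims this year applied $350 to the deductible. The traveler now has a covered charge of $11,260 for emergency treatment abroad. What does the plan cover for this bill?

$9,610

Remaining deductible: $500 − $350 = $150.
That leaves $11,260 − $150 = $11,110 for coinsurance.
Coinsurance: $11,110 × 15% = $1,666.50.
Traveler responsibility before any cap: $150 + $1,666.50 = $1,816.50.
Year-to-date out-of-pocket would reach $350 + $1,816.50 = $2,166.50, above the $2,000 maximum, so the traveler pays only $2,000 − $350 = $1,650.
Insurer pays the balance: $11,260 − $1,650 = $9,610.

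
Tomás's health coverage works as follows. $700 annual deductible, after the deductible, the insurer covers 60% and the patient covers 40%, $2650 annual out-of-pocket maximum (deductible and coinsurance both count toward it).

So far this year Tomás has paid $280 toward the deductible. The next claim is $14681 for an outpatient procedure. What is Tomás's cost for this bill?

$2370

$280 of the $700 deductible is already met, leaving $420.
That leaves $14681 − $420 = $14261 for coinsurance.
Coinsurance: $14261 × 40% = $5704.40.
Patient responsibility before any cap: $420 + $5704.40 = $6124.40.
Year-to-date out-of-pocket would reach $280 + $6124.40 = $6404.40, above the $2650 maximum, so the patient pays only $2650 − $280 = $2370.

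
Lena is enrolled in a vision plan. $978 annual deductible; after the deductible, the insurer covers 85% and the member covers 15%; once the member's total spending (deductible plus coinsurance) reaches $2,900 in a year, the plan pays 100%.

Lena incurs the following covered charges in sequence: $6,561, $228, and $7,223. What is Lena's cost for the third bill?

$1,050.35

Claim 1 — $6,561: deductible takes $978, $5,583 remains; member's 15% is $837.45. Cost to member: $1,815.45. OOP to date $1,815.45.
Claim 2 — $228: deductible already satisfied, so member's share is 15% × $228 = $34.20. Cost to member: $34.20. OOP to date $1,849.65.
Claim 3 — $7,223: deductible met; 15% of $7,223 = $1,083.45. OOP would hit $2,933.10 > $2,900, so the cap limits the member to $2,900 − $1,849.65 = $1,050.35.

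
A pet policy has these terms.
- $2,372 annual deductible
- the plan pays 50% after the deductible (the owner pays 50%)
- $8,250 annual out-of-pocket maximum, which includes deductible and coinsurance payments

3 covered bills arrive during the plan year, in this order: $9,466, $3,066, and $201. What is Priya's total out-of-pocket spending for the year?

$7,552.50

Bill 1, $9,466: deductible takes $2,372, $7,094 remains; 50% of $7,094 = $3,547. Owner owes $5,919 (running OOP $5,919).
Bill 2, $3,066: deductible already satisfied, so owner's share is 50% × $3,066 = $1,533. Owner pays $1,533; OOP now $7,452.
Bill 3, $201: deductible already satisfied, so owner's share is 50% × $201 = $100.50. Cost to owner: $100.50. OOP to date $7,552.50.
Summing the owner's payments: $5,919 + $1,533 + $100.50 = $7,552.50.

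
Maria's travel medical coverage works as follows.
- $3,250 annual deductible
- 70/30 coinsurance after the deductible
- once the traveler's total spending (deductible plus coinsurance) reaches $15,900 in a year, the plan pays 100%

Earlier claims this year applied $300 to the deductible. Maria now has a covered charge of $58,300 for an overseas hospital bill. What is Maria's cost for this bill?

$15,600

Deductible still to meet: $3,250 − $300 = $2,950.
After the $2,950 deductible portion, $58,300 − $2,950 = $55,350 is subject to coinsurance.
Coinsurance: $55,350 × 30% = $16,605.
Traveler responsibility before any cap: $2,950 + $16,605 = $19,555.
That would bring total out-of-pocket to $19,855, past the $15,900 cap. The traveler is capped at $15,900 − $300 = $15,600 on this claim.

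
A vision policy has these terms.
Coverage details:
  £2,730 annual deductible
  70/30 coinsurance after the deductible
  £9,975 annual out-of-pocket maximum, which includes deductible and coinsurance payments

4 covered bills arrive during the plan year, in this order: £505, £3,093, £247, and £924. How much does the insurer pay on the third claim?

#1 (£505): all of it applies to the deductible. Member pays £505; OOP now £505. Plan pays £505 − £505 = £0.
#2 (£3,093): £2,225 to deductible, leaving £868; member's 30% is £260.40. Member pays £2,485.40; OOP now £2,990.40. Insurer: £3,093 − £2,485.40 = £607.60.
#3 (£247): deductible met; 30% of £247 = £74.10. Member pays £74.10; OOP now £3,064.50. Insurer: £247 − £74.10 = £172.90.

£172.90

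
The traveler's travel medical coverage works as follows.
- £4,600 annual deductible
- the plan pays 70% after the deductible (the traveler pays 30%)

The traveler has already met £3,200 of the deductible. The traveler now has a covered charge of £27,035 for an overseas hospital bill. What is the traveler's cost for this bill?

£9,090.50

Remaining deductible: £4,600 − £3,200 = £1,400.
That leaves £27,035 − £1,400 = £25,635 for coinsurance.
Coinsurance: £25,635 × 30% = £7,690.50.
Traveler responsibility: £1,400 + £7,690.50 = £9,090.50.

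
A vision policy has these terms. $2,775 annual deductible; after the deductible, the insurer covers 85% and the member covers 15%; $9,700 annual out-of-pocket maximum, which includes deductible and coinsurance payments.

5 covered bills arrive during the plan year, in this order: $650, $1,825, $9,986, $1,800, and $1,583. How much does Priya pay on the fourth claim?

Claim 1 ($650): entire amount goes to the deductible. Member pays $650; OOP now $650.
Claim 2 ($1,825): fully absorbed by the deductible. Member owes $1,825 (running OOP $2,475).
Claim 3 ($9,986): deductible takes $300, $9,686 remains; coinsurance $9,686 × 15% = $1,452.90. Member pays $1,752.90; OOP now $4,227.90.
Claim 4 ($1,800): deductible met; 15% of $1,800 = $270. Cost to member: $270. OOP to date $4,497.90.

$270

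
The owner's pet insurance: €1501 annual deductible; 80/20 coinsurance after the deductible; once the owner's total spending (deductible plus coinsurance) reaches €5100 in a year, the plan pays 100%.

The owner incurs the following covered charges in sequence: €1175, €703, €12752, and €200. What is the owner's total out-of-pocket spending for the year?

#1 (€1175): fully absorbed by the deductible. Owner pays €1175; OOP now €1175.
#2 (€703): deductible takes €326, €377 remains; owner's 20% is €75.40. Owner owes €401.40 (running OOP €1576.40).
#3 (€12752): deductible already satisfied, so owner's share is 20% × €12752 = €2550.40. Cost to owner: €2550.40. OOP to date €4126.80.
#4 (€200): deductible met; 20% of €200 = €40. Owner owes €40 (running OOP €4166.80).
Summing the owner's payments: €1175 + €401.40 + €2550.40 + €40 = €4166.80.

€4166.80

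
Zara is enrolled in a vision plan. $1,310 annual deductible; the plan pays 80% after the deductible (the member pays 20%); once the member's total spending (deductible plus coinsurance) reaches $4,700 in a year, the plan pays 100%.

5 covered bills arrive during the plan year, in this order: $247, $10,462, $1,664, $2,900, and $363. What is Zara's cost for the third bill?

$332.80

Bill 1, $247: entire amount goes to the deductible. Cost to member: $247. OOP to date $247.
Bill 2, $10,462: $1,063 to deductible, leaving $9,399; coinsurance $9,399 × 20% = $1,879.80. Member pays $2,942.80; OOP now $3,189.80.
Bill 3, $1,664: deductible already satisfied, so member's share is 20% × $1,664 = $332.80. Member owes $332.80 (running OOP $3,522.60).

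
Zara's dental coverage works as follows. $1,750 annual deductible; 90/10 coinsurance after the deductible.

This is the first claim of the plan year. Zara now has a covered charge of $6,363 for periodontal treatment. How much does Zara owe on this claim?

Deductible not yet touched, so the first $1,750 of the bill goes to the deductible.
After the $1,750 deductible portion, $6,363 − $1,750 = $4,613 is subject to coinsurance.
Coinsurance: $4,613 × 10% = $461.30.
So the patient owes $1,750 + $461.30 = $2,211.30.

$2,211.30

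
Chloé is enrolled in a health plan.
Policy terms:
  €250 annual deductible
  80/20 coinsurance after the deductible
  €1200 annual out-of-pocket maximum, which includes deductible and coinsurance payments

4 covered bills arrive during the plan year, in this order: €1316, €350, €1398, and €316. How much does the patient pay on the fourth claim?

€63.20

#1 (€1316): €250 to deductible, leaving €1066; patient's 20% is €213.20. Patient owes €463.20 (running OOP €463.20).
#2 (€350): 20% coinsurance on €350 = €70. Patient owes €70 (running OOP €533.20).
#3 (€1398): deductible met; 20% of €1398 = €279.60. Cost to patient: €279.60. OOP to date €812.80.
#4 (€316): deductible met; 20% of €316 = €63.20. Cost to patient: €63.20. OOP to date €876.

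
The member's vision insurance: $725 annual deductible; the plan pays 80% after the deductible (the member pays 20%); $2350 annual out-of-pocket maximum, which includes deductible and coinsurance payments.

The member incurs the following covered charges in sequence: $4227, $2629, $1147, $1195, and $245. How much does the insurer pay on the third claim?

$917.60

Bill 1, $4227: $725 to deductible, leaving $3502; coinsurance $3502 × 20% = $700.40. Member pays $1425.40; OOP now $1425.40. Insurer: $4227 − $1425.40 = $2801.60.
Bill 2, $2629: deductible already satisfied, so member's share is 20% × $2629 = $525.80. Member pays $525.80; OOP now $1951.20. Insurer: $2629 − $525.80 = $2103.20.
Bill 3, $1147: deductible already satisfied, so member's share is 20% × $1147 = $229.40. Cost to member: $229.40. OOP to date $2180.60. Insurer: $1147 − $229.40 = $917.60.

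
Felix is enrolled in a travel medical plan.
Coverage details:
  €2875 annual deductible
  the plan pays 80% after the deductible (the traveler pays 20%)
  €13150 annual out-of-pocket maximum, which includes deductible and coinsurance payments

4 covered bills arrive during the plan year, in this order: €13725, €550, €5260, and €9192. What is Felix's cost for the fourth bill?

#1 (€13725): €2875 to deductible, leaving €10850; traveler's 20% is €2170. Traveler pays €5045; OOP now €5045.
#2 (€550): deductible already satisfied, so traveler's share is 20% × €550 = €110. Traveler pays €110; OOP now €5155.
#3 (€5260): deductible met; 20% of €5260 = €1052. Cost to traveler: €1052. OOP to date €6207.
#4 (€9192): deductible already satisfied, so traveler's share is 20% × €9192 = €1838.40. Traveler pays €1838.40; OOP now €8045.40.

€1838.40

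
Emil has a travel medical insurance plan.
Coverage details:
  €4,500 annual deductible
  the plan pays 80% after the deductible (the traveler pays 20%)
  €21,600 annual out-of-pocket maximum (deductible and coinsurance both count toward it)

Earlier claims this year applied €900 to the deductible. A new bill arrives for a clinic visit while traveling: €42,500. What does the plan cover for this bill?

€31,120

Remaining deductible: €4,500 − €900 = €3,600.
After the €3,600 deductible portion, €42,500 − €3,600 = €38,900 is subject to coinsurance.
Coinsurance: €38,900 × 20% = €7,780.
That puts the traveler's cost at €3,600 + €7,780 = €11,380 before any cap.
Total out-of-pocket so far would be €900 + €11,380 = €12,280, below the €21,600 cap — no reduction.
The insurer covers the remainder: €42,500 − €11,380 = €31,120.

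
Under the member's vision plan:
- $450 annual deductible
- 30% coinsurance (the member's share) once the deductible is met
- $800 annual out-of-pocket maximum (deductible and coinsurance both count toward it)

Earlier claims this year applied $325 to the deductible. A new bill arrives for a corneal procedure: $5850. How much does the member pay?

Deductible still to meet: $450 − $325 = $125.
That leaves $5850 − $125 = $5725 for coinsurance.
Coinsurance: $5725 × 30% = $1717.50.
So the member owes $125 + $1717.50 = $1842.50 before any cap.
Year-to-date out-of-pocket would reach $325 + $1842.50 = $2167.50, above the $800 maximum, so the member pays only $800 − $325 = $475.

$475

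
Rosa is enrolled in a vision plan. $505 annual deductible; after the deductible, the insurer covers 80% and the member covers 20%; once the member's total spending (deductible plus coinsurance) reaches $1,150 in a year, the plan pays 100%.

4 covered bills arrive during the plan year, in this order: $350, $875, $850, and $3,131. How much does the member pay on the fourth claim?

$331

#1 ($350): entire amount goes to the deductible. Member pays $350; OOP now $350.
#2 ($875): $155 finishes the deductible; $720 goes to coinsurance; member's 20% is $144. Member owes $299 (running OOP $649).
#3 ($850): deductible already satisfied, so member's share is 20% × $850 = $170. Member pays $170; OOP now $819.
#4 ($3,131): deductible already satisfied, so member's share is 20% × $3,131 = $626.20. That would push OOP to $1,445.20, over the $1,150 cap, so member pays $1,150 − $819 = $331.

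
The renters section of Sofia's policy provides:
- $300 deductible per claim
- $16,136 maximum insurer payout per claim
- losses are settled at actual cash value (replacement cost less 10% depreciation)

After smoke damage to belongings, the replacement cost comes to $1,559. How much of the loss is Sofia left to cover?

Depreciate 10%: the covered value is $1,559 × 0.9 = $1,403.10.
Less the $300 deductible: $1,403.10 − $300 = $1,103.10.
$1,103.10 ≤ $16,136, so the limit doesn't bind; insurer pays $1,103.10.
Out of pocket: $1,559 − $1,103.10 = $455.90.

$455.90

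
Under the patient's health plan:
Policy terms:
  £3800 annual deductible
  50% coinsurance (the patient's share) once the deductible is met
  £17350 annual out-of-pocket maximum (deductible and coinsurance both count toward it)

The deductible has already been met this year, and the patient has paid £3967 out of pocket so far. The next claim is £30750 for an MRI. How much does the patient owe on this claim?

With the deductible met, the entire £30750 is subject to coinsurance.
50% of £30750 = £15375 falls to the patient.
That would bring total out-of-pocket to £19342, past the £17350 cap. The patient is capped at £17350 − £3967 = £13383 on this claim.

£13383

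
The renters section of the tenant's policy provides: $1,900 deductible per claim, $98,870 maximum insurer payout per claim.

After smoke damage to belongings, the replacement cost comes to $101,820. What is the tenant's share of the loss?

Subtract the deductible: $101,820 − $1,900 = $99,920.
$99,920 exceeds the $98,870 limit, so the insurer pays the limit: $98,870.
Tenant's share is the uncovered remainder: $101,820 − $98,870 = $2,950.

$2,950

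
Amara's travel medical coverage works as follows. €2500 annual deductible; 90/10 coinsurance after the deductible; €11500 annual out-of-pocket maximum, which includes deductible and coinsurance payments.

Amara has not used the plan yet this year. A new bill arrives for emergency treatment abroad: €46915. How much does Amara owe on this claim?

€6941.50

The full €2500 deductible is still open; €2500 of this bill applies to it.
After the €2500 deductible portion, €46915 − €2500 = €44415 is subject to coinsurance.
10% of €44415 = €4441.50 falls to the traveler.
Traveler responsibility before any cap: €2500 + €4441.50 = €6941.50.
Total out-of-pocket so far would be €0 + €6941.50 = €6941.50, below the €11500 cap — no reduction.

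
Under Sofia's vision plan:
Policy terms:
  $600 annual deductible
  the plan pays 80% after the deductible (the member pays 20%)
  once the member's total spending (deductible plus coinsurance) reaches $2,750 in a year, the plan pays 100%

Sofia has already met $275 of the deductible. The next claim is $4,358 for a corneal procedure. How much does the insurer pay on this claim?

$275 of the $600 deductible is already met, leaving $325.
That leaves $4,358 − $325 = $4,033 for coinsurance.
20% of $4,033 = $806.60 falls to the member.
Member responsibility before any cap: $325 + $806.60 = $1,131.60.
Cumulative spending $275 + $1,131.60 = $1,406.60 stays under the $2,750 maximum.
The insurer covers the remainder: $4,358 − $1,131.60 = $3,226.40.

$3,226.40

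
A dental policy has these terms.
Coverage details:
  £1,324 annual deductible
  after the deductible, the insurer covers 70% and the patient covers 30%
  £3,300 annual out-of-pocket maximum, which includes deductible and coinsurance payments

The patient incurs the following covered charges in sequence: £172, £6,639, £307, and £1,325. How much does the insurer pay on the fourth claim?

Claim 1 (£172): entire amount goes to the deductible. Patient owes £172 (running OOP £172). Insurer: £172 − £172 = £0.
Claim 2 (£6,639): £1,152 to deductible, leaving £5,487; 30% of £5,487 = £1,646.10. Cost to patient: £2,798.10. OOP to date £2,970.10. Insurer: £6,639 − £2,798.10 = £3,840.90.
Claim 3 (£307): deductible met; 30% of £307 = £92.10. Patient pays £92.10; OOP now £3,062.20. Plan pays £307 − £92.10 = £214.90.
Claim 4 (£1,325): deductible met; 30% of £1,325 = £397.50. Adding that to £3,062.20 gives £3,459.70, past the £3,300 cap; patient pays only £3,300 − £3,062.20 = £237.80. Plan pays £1,325 − £237.80 = £1,087.20.

£1,087.20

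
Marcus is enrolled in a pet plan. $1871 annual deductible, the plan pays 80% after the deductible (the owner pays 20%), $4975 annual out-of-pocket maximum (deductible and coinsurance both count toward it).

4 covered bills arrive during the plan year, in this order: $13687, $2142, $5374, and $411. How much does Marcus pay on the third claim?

$312.40

Claim 1 — $13687: $1871 finishes the deductible; $11816 goes to coinsurance; coinsurance $11816 × 20% = $2363.20. Owner owes $4234.20 (running OOP $4234.20).
Claim 2 — $2142: deductible already satisfied, so owner's share is 20% × $2142 = $428.40. Owner owes $428.40 (running OOP $4662.60).
Claim 3 — $5374: deductible already satisfied, so owner's share is 20% × $5374 = $1074.80. Adding that to $4662.60 gives $5737.40, past the $4975 cap; owner pays only $4975 − $4662.60 = $312.40.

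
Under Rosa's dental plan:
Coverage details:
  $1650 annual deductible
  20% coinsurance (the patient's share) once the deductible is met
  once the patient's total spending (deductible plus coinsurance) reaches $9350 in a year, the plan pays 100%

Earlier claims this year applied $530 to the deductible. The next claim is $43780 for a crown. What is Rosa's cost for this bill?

$8820

Deductible still to meet: $1650 − $530 = $1120.
After the $1120 deductible portion, $43780 − $1120 = $42660 is subject to coinsurance.
20% of $42660 = $8532 falls to the patient.
That puts the patient's cost at $1120 + $8532 = $9652 before any cap.
That would bring total out-of-pocket to $10182, past the $9350 cap. The patient is capped at $9350 − $530 = $8820 on this claim.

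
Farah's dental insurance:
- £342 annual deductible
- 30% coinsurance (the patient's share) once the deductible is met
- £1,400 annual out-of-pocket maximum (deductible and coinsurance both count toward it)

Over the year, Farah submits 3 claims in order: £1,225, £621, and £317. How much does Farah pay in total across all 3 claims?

£888.30

Claim 1 — £1,225: £342 finishes the deductible; £883 goes to coinsurance; patient's 30% is £264.90. Cost to patient: £606.90. OOP to date £606.90.
Claim 2 — £621: 30% coinsurance on £621 = £186.30. Patient owes £186.30 (running OOP £793.20).
Claim 3 — £317: deductible met; 30% of £317 = £95.10. Cost to patient: £95.10. OOP to date £888.30.
Summing the patient's payments: £606.90 + £186.30 + £95.10 = £888.30.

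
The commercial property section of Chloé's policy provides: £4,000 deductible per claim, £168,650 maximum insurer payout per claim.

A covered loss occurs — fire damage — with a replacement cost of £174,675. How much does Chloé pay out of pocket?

Subtract the deductible: £174,675 − £4,000 = £170,675.
£170,675 exceeds the £168,650 limit, so the insurer pays the limit: £168,650.
Out of pocket: £174,675 − £168,650 = £6,025.

£6,025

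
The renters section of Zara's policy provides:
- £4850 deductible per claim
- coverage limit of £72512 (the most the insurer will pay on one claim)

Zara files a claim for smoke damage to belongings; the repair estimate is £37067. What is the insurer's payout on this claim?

Subtract the deductible: £37067 − £4850 = £32217.
£32217 is within the £72512 limit, so the insurer pays £32217.

£32217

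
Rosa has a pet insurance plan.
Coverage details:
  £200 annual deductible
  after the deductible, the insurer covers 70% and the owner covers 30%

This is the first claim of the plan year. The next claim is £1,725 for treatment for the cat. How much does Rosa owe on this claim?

The full £200 deductible is still open; £200 of this bill applies to it.
After the £200 deductible portion, £1,725 − £200 = £1,525 is subject to coinsurance.
30% of £1,525 = £457.50 falls to the owner.
Owner responsibility: £200 + £457.50 = £657.50.

£657.50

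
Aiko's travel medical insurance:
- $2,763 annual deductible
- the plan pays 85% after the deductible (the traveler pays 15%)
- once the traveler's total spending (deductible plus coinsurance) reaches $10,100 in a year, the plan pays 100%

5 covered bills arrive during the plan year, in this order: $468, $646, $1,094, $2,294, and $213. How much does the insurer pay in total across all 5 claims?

$1,659.20

#1 ($468): entire amount goes to the deductible. Cost to traveler: $468. OOP to date $468. Plan pays $468 − $468 = $0.
#2 ($646): entire amount goes to the deductible. Traveler owes $646 (running OOP $1,114). Insurer: $646 − $646 = $0.
#3 ($1,094): fully absorbed by the deductible. Traveler owes $1,094 (running OOP $2,208). Plan pays $1,094 − $1,094 = $0.
#4 ($2,294): $555 finishes the deductible; $1,739 goes to coinsurance; 15% of $1,739 = $260.85. Traveler owes $815.85 (running OOP $3,023.85). Plan pays $2,294 − $815.85 = $1,478.15.
#5 ($213): 15% coinsurance on $213 = $31.95. Cost to traveler: $31.95. OOP to date $3,055.80. Insurer: $213 − $31.95 = $181.05.
Insurer total = bills − traveler's total = $4,715 − $3,055.80 = $1,659.20.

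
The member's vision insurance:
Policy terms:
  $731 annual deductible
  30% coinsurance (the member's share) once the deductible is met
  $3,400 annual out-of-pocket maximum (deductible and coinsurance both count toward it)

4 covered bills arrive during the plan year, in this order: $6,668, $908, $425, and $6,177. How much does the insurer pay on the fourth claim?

#1 ($6,668): $731 to deductible, leaving $5,937; 30% of $5,937 = $1,781.10. Member owes $2,512.10 (running OOP $2,512.10). Plan pays $6,668 − $2,512.10 = $4,155.90.
#2 ($908): deductible met; 30% of $908 = $272.40. Member pays $272.40; OOP now $2,784.50. Plan pays $908 − $272.40 = $635.60.
#3 ($425): deductible already satisfied, so member's share is 30% × $425 = $127.50. Member pays $127.50; OOP now $2,912. Plan pays $425 − $127.50 = $297.50.
#4 ($6,177): deductible already satisfied, so member's share is 30% × $6,177 = $1,853.10. That would push OOP to $4,765.10, over the $3,400 cap, so member pays $3,400 − $2,912 = $488. Plan pays $6,177 − $488 = $5,689.

$5,689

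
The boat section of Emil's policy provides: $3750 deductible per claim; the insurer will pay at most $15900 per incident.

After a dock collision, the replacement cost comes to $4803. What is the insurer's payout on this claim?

Less the $3750 deductible: $4803 − $3750 = $1053.
That's under the $15900 cap, so the insurer reimburses the full $1053.

$1053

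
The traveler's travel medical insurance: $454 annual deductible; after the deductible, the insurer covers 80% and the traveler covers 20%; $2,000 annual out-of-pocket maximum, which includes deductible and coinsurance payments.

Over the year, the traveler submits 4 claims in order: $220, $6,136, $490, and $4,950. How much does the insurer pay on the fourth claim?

$4,682.40

Claim 1 — $220: entire amount goes to the deductible. Traveler owes $220 (running OOP $220). Plan pays $220 − $220 = $0.
Claim 2 — $6,136: deductible takes $234, $5,902 remains; traveler's 20% is $1,180.40. Traveler owes $1,414.40 (running OOP $1,634.40). Insurer: $6,136 − $1,414.40 = $4,721.60.
Claim 3 — $490: 20% coinsurance on $490 = $98. Traveler pays $98; OOP now $1,732.40. Insurer: $490 − $98 = $392.
Claim 4 — $4,950: deductible met; 20% of $4,950 = $990. Adding that to $1,732.40 gives $2,722.40, past the $2,000 cap; traveler pays only $2,000 − $1,732.40 = $267.60. Plan pays $4,950 − $267.60 = $4,682.40.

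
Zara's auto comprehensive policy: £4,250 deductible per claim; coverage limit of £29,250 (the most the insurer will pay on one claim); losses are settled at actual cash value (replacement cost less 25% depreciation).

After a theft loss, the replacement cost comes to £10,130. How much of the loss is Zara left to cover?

Actual cash value after 25% depreciation: £10,130 × 75% = £7,597.50.
Less the £4,250 deductible: £7,597.50 − £4,250 = £3,347.50.
That's under the £29,250 cap, so the insurer reimburses the full £3,347.50.
The policyholder bears the rest of the original loss: £10,130 − £3,347.50 = £6,782.50.

£6,782.50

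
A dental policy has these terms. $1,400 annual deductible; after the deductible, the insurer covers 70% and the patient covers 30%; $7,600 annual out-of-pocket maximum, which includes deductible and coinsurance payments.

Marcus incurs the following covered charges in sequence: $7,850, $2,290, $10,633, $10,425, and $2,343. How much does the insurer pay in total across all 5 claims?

Bill 1, $7,850: $1,400 to deductible, leaving $6,450; coinsurance $6,450 × 30% = $1,935. Patient owes $3,335 (running OOP $3,335). Plan pays $7,850 − $3,335 = $4,515.
Bill 2, $2,290: deductible met; 30% of $2,290 = $687. Patient pays $687; OOP now $4,022. Plan pays $2,290 − $687 = $1,603.
Bill 3, $10,633: deductible already satisfied, so patient's share is 30% × $10,633 = $3,189.90. Patient owes $3,189.90 (running OOP $7,211.90). Insurer: $10,633 − $3,189.90 = $7,443.10.
Bill 4, $10,425: 30% coinsurance on $10,425 = $3,127.50. OOP would hit $10,339.40 > $7,600, so the cap limits the patient to $7,600 − $7,211.90 = $388.10. Plan pays $10,425 − $388.10 = $10,036.90.
Bill 5, $2,343: 30% coinsurance on $2,343 = $702.90. OOP would hit $8,302.90 > $7,600, so the cap limits the patient to $7,600 − $7,600 = $0. Insurer: $2,343 − $0 = $2,343.
Insurer total: $4,515 + $1,603 + $7,443.10 + $10,036.90 + $2,343 = $25,941.

$25,941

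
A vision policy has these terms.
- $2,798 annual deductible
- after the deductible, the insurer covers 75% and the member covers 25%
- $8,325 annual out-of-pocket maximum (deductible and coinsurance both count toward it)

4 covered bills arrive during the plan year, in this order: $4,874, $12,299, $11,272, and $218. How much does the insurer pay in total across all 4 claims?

$20,338

Claim 1 ($4,874): $2,798 to deductible, leaving $2,076; member's 25% is $519. Member owes $3,317 (running OOP $3,317). Insurer: $4,874 − $3,317 = $1,557.
Claim 2 ($12,299): 25% coinsurance on $12,299 = $3,074.75. Member pays $3,074.75; OOP now $6,391.75. Plan pays $12,299 − $3,074.75 = $9,224.25.
Claim 3 ($11,272): deductible already satisfied, so member's share is 25% × $11,272 = $2,818. OOP would hit $9,209.75 > $8,325, so the cap limits the member to $8,325 − $6,391.75 = $1,933.25. Insurer: $11,272 − $1,933.25 = $9,338.75.
Claim 4 ($218): deductible met; 25% of $218 = $54.50. OOP would hit $8,379.50 > $8,325, so the cap limits the member to $8,325 − $8,325 = $0. Insurer: $218 − $0 = $218.
Insurer total = bills − member's total = $28,663 − $8,325 = $20,338.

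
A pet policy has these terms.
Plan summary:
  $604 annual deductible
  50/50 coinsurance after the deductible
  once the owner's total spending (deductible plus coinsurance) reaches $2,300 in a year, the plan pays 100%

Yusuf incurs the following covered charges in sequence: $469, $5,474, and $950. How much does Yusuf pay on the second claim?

Claim 1 ($469): fully absorbed by the deductible. Owner pays $469; OOP now $469.
Claim 2 ($5,474): $135 to deductible, leaving $5,339; owner's 50% is $2,669.50. Together that's $135 + $2,669.50 = $2,804.50. OOP would hit $3,273.50 > $2,300, so the cap limits the owner to $2,300 − $469 = $1,831.

$1,831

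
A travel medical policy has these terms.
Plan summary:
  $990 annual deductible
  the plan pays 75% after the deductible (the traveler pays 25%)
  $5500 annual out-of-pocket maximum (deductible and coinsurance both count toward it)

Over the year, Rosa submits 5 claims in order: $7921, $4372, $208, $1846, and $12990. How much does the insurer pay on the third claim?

#1 ($7921): deductible takes $990, $6931 remains; traveler's 25% is $1732.75. Traveler pays $2722.75; OOP now $2722.75. Insurer: $7921 − $2722.75 = $5198.25.
#2 ($4372): 25% coinsurance on $4372 = $1093. Cost to traveler: $1093. OOP to date $3815.75. Insurer: $4372 − $1093 = $3279.
#3 ($208): 25% coinsurance on $208 = $52. Cost to traveler: $52. OOP to date $3867.75. Insurer: $208 − $52 = $156.

$156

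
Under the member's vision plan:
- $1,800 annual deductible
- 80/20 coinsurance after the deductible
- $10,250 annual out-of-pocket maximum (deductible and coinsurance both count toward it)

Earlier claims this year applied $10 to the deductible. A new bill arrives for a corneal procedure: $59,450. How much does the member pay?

$10,240

$10 of the $1,800 deductible is already met, leaving $1,790.
That leaves $59,450 − $1,790 = $57,660 for coinsurance.
20% of $57,660 = $11,532 falls to the member.
That puts the member's cost at $1,790 + $11,532 = $13,322 before any cap.
Year-to-date out-of-pocket would reach $10 + $13,322 = $13,332, above the $10,250 maximum, so the member pays only $10,250 − $10 = $10,240.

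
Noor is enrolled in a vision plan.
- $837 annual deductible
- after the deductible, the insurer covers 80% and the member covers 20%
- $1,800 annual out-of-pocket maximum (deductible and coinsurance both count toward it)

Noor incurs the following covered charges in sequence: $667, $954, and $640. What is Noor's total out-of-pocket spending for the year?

$1,121.80

#1 ($667): fully absorbed by the deductible. Member pays $667; OOP now $667.
#2 ($954): $170 finishes the deductible; $784 goes to coinsurance; member's 20% is $156.80. Member pays $326.80; OOP now $993.80.
#3 ($640): 20% coinsurance on $640 = $128. Member pays $128; OOP now $1,121.80.
Total paid by the member: $667 + $326.80 + $128 = $1,121.80.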